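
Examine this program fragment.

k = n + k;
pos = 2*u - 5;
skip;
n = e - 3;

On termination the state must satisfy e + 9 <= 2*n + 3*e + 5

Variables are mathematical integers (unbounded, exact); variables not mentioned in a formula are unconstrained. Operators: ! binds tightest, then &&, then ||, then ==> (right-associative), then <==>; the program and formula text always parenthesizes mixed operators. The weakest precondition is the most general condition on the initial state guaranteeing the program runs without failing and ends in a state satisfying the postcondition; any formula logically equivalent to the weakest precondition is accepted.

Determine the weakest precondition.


Working backward. After the program, the postcondition e + 9 <= 2*n + 3*e + 5 must hold; in canonical form it is 2*e + 2*n >= 4.
Before n := e - 3: 4*e >= 10
Before skip: 4*e >= 10
Before pos := 2*u - 5: 4*e >= 10
Before k := n + k: 4*e >= 10
Answer: WP = 4*e >= 10


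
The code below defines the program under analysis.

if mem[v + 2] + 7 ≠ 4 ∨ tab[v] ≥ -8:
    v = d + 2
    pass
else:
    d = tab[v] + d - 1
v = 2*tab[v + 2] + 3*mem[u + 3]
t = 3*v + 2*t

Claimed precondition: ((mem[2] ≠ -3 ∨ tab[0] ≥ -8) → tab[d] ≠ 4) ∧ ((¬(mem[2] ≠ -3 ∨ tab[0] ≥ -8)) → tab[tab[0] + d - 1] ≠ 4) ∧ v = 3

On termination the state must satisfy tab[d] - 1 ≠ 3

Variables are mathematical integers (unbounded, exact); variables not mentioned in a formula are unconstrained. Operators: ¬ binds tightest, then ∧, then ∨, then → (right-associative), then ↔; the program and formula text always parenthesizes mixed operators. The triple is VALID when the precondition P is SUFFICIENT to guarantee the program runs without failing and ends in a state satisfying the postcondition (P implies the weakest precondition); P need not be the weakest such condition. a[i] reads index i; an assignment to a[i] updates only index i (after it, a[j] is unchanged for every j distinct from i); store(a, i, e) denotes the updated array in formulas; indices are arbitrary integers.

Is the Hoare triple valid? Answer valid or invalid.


Working backward. After the program, the postcondition tab[d] - 1 ≠ 3 must hold; in canonical form it is tab[d] ≠ 4.
Before t := 3*v + 2*t: tab[d] ≠ 4
Before v := 2*tab[v + 2] + 3*mem[u + 3]: tab[d] ≠ 4
Then branch requires tab[d] ≠ 4; else branch requires tab[tab[v] + d - 1] ≠ 4.
Before the if: ((mem[v + 2] ≠ -3 ∨ tab[v] ≥ -8) → tab[d] ≠ 4) ∧ ((¬(mem[v + 2] ≠ -3 ∨ tab[v] ≥ -8)) → tab[tab[v] + d - 1] ≠ 4)
The weakest precondition is ((mem[v + 2] ≠ -3 ∨ tab[v] ≥ -8) → tab[d] ≠ 4) ∧ ((¬(mem[v + 2] ≠ -3 ∨ tab[v] ≥ -8)) → tab[tab[v] + d - 1] ≠ 4).
Check whether ((mem[2] ≠ -3 ∨ tab[0] ≥ -8) → tab[d] ≠ 4) ∧ ((¬(mem[2] ≠ -3 ∨ tab[0] ≥ -8)) → tab[tab[0] + d - 1] ≠ 4) ∧ v = 3 implies it.
Countermodel: at the initial state d = 15215, mem = {[0] = -3, [2] = -3, [3] = -3, [5] = 7, [15205] = -3, [15215] = -3, [15218] = -3, elsewhere -3}, tab = {[0] = -9, [2] = 4, [3] = 4, [5] = 4, [15205] = 6, [15215] = 4, [15218] = 4, elsewhere 4}, v = 3, the precondition holds but the weakest precondition fails.
Answer: invalid


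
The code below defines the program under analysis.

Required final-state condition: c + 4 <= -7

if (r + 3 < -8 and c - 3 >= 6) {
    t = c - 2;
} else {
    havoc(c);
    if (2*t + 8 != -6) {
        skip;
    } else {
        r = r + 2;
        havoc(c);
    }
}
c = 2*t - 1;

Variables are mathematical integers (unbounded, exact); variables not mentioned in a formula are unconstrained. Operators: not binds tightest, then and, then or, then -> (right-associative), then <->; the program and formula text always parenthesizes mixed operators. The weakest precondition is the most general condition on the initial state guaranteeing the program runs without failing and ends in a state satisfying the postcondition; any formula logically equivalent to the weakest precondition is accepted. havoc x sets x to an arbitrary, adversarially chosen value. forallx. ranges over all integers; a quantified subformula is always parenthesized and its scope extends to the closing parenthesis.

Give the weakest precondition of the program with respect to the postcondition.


Working backward. After the program, the postcondition c + 4 <= -7 must hold; in canonical form it is c <= -11.
Before c := 2*t - 1: 2*t <= -10
Then branch requires 2*c <= -6; else branch requires (2*t != -14 -> 2*t <= -10) and ((not (2*t != -14)) -> 2*t <= -10).
Before the if: ((r < -11 and c >= 9) -> 2*c <= -6) and ((not (r < -11 and c >= 9)) -> ((2*t != -14 -> 2*t <= -10) and ((not (2*t != -14)) -> 2*t <= -10)))
Answer: WP = ((r < -11 and c >= 9) -> 2*c <= -6) and ((not (r < -11 and c >= 9)) -> ((2*t != -14 -> 2*t <= -10) and ((not (2*t != -14)) -> 2*t <= -10)))


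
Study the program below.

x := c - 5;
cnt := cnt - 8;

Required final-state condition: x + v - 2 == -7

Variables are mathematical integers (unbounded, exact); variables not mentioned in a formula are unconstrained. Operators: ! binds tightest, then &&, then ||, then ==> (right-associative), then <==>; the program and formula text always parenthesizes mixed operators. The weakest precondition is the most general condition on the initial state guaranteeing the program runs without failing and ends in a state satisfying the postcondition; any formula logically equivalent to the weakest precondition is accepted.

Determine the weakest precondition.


Working backward. After the program, the postcondition x + v - 2 == -7 must hold; in canonical form it is v + x == -5.
Before cnt := cnt - 8: v + x == -5
Before x := c - 5: c + v == 0
Answer: WP = c + v == 0


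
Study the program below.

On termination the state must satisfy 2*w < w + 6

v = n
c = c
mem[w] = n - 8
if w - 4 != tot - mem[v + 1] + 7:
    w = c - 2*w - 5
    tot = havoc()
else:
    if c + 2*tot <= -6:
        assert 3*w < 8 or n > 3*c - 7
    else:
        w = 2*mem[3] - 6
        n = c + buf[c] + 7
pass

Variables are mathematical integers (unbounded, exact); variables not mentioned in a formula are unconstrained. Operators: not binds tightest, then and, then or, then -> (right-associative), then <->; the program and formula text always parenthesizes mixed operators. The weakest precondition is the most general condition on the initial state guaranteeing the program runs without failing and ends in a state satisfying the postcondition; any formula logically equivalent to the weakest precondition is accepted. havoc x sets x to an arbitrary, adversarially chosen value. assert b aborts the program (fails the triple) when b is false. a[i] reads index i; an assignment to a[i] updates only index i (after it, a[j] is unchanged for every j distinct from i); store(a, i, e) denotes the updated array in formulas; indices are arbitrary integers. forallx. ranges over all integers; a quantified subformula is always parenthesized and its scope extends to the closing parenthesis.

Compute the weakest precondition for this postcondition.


Working backward. After the program, the postcondition 2*w < w + 6 must hold; in canonical form it is w < 6.
Before skip: w < 6
Then branch requires c < 2*w + 11; else branch requires (c + 2*tot <= -6 -> ((3*w < 8 or n > 3*c - 7) and w < 6)) and ((not (c + 2*tot <= -6)) -> 2*mem[3] < 12).
Before the if: (mem[v + 1] + w != tot + 11 -> c < 2*w + 11) and ((not (mem[v + 1] + w != tot + 11)) -> ((c + 2*tot <= -6 -> ((3*w < 8 or n > 3*c - 7) and w < 6)) and ((not (c + 2*tot <= -6)) -> 2*mem[3] < 12)))
Before mem[w] := n - 8: (store(mem, w, n - 8)[v + 1] + w != tot + 11 -> c < 2*w + 11) and ((not (store(mem, w, n - 8)[v + 1] + w != tot + 11)) -> ((c + 2*tot <= -6 -> ((3*w < 8 or n > 3*c - 7) and w < 6)) and ((not (c + 2*tot <= -6)) -> 2*store(mem, w, n - 8)[3] < 12)))
Before c := c: (store(mem, w, n - 8)[v + 1] + w != tot + 11 -> c < 2*w + 11) and ((not (store(mem, w, n - 8)[v + 1] + w != tot + 11)) -> ((c + 2*tot <= -6 -> ((3*w < 8 or n > 3*c - 7) and w < 6)) and ((not (c + 2*tot <= -6)) -> 2*store(mem, w, n - 8)[3] < 12)))
Before v := n: (store(mem, w, n - 8)[n + 1] + w != tot + 11 -> c < 2*w + 11) and ((not (store(mem, w, n - 8)[n + 1] + w != tot + 11)) -> ((c + 2*tot <= -6 -> ((3*w < 8 or n > 3*c - 7) and w < 6)) and ((not (c + 2*tot <= -6)) -> 2*store(mem, w, n - 8)[3] < 12)))
Answer: WP = (store(mem, w, n - 8)[n + 1] + w != tot + 11 -> c < 2*w + 11) and ((not (store(mem, w, n - 8)[n + 1] + w != tot + 11)) -> ((c + 2*tot <= -6 -> ((3*w < 8 or n > 3*c - 7) and w < 6)) and ((not (c + 2*tot <= -6)) -> 2*store(mem, w, n - 8)[3] < 12)))


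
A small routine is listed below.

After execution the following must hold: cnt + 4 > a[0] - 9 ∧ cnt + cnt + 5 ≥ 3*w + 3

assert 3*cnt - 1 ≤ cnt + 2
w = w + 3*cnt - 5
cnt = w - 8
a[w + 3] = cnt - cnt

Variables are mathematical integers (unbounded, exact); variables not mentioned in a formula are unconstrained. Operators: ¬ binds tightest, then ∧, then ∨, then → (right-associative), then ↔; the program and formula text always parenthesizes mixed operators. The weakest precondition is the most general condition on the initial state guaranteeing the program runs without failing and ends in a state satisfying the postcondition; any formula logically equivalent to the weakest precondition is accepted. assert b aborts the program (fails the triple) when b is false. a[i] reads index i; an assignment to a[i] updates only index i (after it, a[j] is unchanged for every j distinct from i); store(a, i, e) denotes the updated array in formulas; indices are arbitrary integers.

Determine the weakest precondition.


Working backward. After the program, the postcondition cnt + 4 > a[0] - 9 ∧ cnt + cnt + 5 ≥ 3*w + 3 must hold; in canonical form it is cnt > a[0] - 13 ∧ 2*cnt ≥ 3*w - 2.
Before a[w + 3] := cnt - cnt: cnt > store(a, w + 3, 0)[0] - 13 ∧ 2*cnt ≥ 3*w - 2
Before cnt := w - 8: w > store(a, w + 3, 0)[0] - 5 ∧ w ≤ -14
Before w := w + 3*cnt - 5: 3*cnt + w > store(a, 3*cnt + w - 2, 0)[0] ∧ 3*cnt + w ≤ -9
Before assert 3*cnt - 1 ≤ cnt + 2: 2*cnt ≤ 3 ∧ 3*cnt + w > store(a, 3*cnt + w - 2, 0)[0] ∧ 3*cnt + w ≤ -9
Answer: WP = 2*cnt ≤ 3 ∧ 3*cnt + w > store(a, 3*cnt + w - 2, 0)[0] ∧ 3*cnt + w ≤ -9


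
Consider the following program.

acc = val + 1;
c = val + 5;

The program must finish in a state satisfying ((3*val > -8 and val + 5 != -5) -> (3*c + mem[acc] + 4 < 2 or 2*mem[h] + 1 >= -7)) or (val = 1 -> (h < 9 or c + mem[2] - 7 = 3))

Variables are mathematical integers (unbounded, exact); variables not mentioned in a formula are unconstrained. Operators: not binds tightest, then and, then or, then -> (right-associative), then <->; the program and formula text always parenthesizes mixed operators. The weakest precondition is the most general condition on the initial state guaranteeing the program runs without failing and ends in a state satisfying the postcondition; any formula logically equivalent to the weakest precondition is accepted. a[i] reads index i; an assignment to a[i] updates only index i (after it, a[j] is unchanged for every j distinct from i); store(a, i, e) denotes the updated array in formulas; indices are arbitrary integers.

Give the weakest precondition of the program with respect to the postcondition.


Working backward. After the program, the postcondition ((3*val > -8 and val + 5 != -5) -> (3*c + mem[acc] + 4 < 2 or 2*mem[h] + 1 >= -7)) or (val = 1 -> (h < 9 or c + mem[2] - 7 = 3)) must hold; in canonical form it is ((3*val > -8 and val != -10) -> (mem[acc] + 3*c < -2 or 2*mem[h] >= -8)) or (val = 1 -> (h < 9 or mem[2] + c = 10)).
Before c := val + 5: ((3*val > -8 and val != -10) -> (mem[acc] + 3*val < -17 or 2*mem[h] >= -8)) or (val = 1 -> (h < 9 or mem[2] + val = 5))
Before acc := val + 1: ((3*val > -8 and val != -10) -> (mem[val + 1] + 3*val < -17 or 2*mem[h] >= -8)) or (val = 1 -> (h < 9 or mem[2] + val = 5))
Answer: WP = ((3*val > -8 and val != -10) -> (mem[val + 1] + 3*val < -17 or 2*mem[h] >= -8)) or (val = 1 -> (h < 9 or mem[2] + val = 5))


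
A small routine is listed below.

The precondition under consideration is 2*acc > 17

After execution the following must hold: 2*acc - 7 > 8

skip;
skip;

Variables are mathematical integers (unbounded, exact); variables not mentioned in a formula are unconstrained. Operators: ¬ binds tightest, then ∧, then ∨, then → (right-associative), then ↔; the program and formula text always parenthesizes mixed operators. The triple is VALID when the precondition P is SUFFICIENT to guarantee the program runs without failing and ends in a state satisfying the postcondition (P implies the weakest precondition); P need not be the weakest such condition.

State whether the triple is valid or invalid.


Working backward. After the program, the postcondition 2*acc - 7 > 8 must hold; in canonical form it is 2*acc > 15.
Before skip: 2*acc > 15
Before skip: 2*acc > 15
The weakest precondition is 2*acc > 15.
Check whether 2*acc > 17 implies it.
Every state satisfying the precondition satisfies the weakest precondition: the implication holds.
Answer: valid


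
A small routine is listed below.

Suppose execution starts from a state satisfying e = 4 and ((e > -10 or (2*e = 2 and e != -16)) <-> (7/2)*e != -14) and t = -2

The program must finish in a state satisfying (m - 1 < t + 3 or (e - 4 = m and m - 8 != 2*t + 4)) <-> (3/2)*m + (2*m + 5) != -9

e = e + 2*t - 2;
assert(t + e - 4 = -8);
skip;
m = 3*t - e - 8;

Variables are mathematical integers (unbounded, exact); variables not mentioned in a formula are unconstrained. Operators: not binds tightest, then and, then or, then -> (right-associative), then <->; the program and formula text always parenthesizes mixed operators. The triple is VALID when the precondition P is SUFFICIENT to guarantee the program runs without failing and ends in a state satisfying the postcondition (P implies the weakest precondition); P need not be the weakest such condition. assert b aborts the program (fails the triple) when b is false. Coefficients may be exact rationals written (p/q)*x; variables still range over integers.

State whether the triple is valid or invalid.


Working backward. After the program, the postcondition (m - 1 < t + 3 or (e - 4 = m and m - 8 != 2*t + 4)) <-> (3/2)*m + (2*m + 5) != -9 must hold; in canonical form it is (m < t + 4 or (e = m + 4 and m != 2*t + 12)) <-> (7/2)*m != -14.
Before m := 3*t - e - 8: (2*t < e + 12 or (2*e = 3*t - 4 and t != e + 20)) <-> (21/2)*t != (7/2)*e + 14
Before skip: (2*t < e + 12 or (2*e = 3*t - 4 and t != e + 20)) <-> (21/2)*t != (7/2)*e + 14
Before assert t + e - 4 = -8: e + t = -4 and ((2*t < e + 12 or (2*e = 3*t - 4 and t != e + 20)) <-> (21/2)*t != (7/2)*e + 14)
Before e := e + 2*t - 2: e + 3*t = -2 and ((e > -10 or (2*e + t = 0 and e + t != -18)) <-> (7/2)*t != (7/2)*e + 7)
The weakest precondition is e + 3*t = -2 and ((e > -10 or (2*e + t = 0 and e + t != -18)) <-> (7/2)*t != (7/2)*e + 7).
Check whether e = 4 and ((e > -10 or (2*e = 2 and e != -16)) <-> (7/2)*e != -14) and t = -2 implies it.
Every state satisfying the precondition satisfies the weakest precondition: the implication holds.
Answer: valid


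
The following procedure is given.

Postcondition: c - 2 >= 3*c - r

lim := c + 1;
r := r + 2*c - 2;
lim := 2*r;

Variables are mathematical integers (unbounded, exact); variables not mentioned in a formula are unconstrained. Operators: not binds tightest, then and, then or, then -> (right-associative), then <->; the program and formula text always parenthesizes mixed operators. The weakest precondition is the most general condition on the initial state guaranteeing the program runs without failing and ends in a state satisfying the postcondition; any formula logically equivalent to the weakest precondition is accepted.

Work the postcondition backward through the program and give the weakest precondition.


Working backward. After the program, the postcondition c - 2 >= 3*c - r must hold; in canonical form it is r >= 2*c + 2.
Before lim := 2*r: r >= 2*c + 2
Before r := r + 2*c - 2: r >= 4
Before lim := c + 1: r >= 4
Answer: WP = r >= 4


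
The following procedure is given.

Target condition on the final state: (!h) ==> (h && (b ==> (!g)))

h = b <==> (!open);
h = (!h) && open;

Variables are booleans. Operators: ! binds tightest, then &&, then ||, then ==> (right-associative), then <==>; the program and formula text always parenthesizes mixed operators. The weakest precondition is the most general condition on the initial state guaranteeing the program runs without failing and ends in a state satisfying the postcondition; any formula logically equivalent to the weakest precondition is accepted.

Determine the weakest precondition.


Working backward. After the program, (!h) ==> (h && (b ==> (!g))) must hold.
Before h := (!h) && open: (!((!h) && open)) ==> ((!h) && open && (b ==> (!g)))
Before h := b <==> (!open): (!((!(b <==> (!open))) && open)) ==> ((!(b <==> (!open))) && open && (b ==> (!g)))
Answer: WP = (!((!(b <==> (!open))) && open)) ==> ((!(b <==> (!open))) && open && (b ==> (!g)))


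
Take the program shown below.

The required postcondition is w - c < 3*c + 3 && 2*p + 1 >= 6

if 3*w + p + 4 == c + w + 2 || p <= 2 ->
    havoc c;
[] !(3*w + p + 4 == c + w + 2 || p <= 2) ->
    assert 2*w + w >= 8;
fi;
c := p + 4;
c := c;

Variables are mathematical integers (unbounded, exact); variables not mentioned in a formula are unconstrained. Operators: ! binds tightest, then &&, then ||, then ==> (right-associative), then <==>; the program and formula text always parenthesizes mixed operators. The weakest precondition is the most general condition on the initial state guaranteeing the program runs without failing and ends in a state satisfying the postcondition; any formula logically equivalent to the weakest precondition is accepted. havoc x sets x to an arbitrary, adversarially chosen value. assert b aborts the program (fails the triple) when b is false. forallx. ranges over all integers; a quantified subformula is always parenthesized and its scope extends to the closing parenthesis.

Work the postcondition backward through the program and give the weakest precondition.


Working backward. After the program, the postcondition w - c < 3*c + 3 && 2*p + 1 >= 6 must hold; in canonical form it is w < 4*c + 3 && 2*p >= 5.
Before c := c: w < 4*c + 3 && 2*p >= 5
Before c := p + 4: w < 4*p + 19 && 2*p >= 5
Then branch requires w < 4*p + 19 && 2*p >= 5; else branch requires 3*w >= 8 && w < 4*p + 19 && 2*p >= 5.
Before the if: ((p + 2*w == c - 2 || p <= 2) ==> (w < 4*p + 19 && 2*p >= 5)) && ((!(p + 2*w == c - 2 || p <= 2)) ==> (3*w >= 8 && w < 4*p + 19 && 2*p >= 5))
Answer: WP = ((p + 2*w == c - 2 || p <= 2) ==> (w < 4*p + 19 && 2*p >= 5)) && ((!(p + 2*w == c - 2 || p <= 2)) ==> (3*w >= 8 && w < 4*p + 19 && 2*p >= 5))


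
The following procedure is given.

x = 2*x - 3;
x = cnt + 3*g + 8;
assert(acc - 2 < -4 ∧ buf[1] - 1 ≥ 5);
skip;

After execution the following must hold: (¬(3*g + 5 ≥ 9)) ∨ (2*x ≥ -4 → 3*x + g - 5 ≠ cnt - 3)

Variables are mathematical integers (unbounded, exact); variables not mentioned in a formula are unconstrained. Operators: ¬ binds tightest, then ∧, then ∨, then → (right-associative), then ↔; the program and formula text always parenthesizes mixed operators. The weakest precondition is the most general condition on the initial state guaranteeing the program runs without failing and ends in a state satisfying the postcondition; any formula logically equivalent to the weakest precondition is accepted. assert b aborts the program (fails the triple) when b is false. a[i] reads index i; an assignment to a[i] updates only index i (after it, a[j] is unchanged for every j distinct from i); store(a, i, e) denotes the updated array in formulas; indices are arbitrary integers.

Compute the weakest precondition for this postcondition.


Working backward. After the program, the postcondition (¬(3*g + 5 ≥ 9)) ∨ (2*x ≥ -4 → 3*x + g - 5 ≠ cnt - 3) must hold; in canonical form it is (¬(3*g ≥ 4)) ∨ (2*x ≥ -4 → g + 3*x ≠ cnt + 2).
Before skip: (¬(3*g ≥ 4)) ∨ (2*x ≥ -4 → g + 3*x ≠ cnt + 2)
Before assert acc - 2 < -4 ∧ buf[1] - 1 ≥ 5: acc < -2 ∧ buf[1] ≥ 6 ∧ ((¬(3*g ≥ 4)) ∨ (2*x ≥ -4 → g + 3*x ≠ cnt + 2))
Before x := cnt + 3*g + 8: acc < -2 ∧ buf[1] ≥ 6 ∧ ((¬(3*g ≥ 4)) ∨ (2*cnt + 6*g ≥ -20 → 2*cnt + 10*g ≠ -22))
Before x := 2*x - 3: acc < -2 ∧ buf[1] ≥ 6 ∧ ((¬(3*g ≥ 4)) ∨ (2*cnt + 6*g ≥ -20 → 2*cnt + 10*g ≠ -22))
Answer: WP = acc < -2 ∧ buf[1] ≥ 6 ∧ ((¬(3*g ≥ 4)) ∨ (2*cnt + 6*g ≥ -20 → 2*cnt + 10*g ≠ -22))


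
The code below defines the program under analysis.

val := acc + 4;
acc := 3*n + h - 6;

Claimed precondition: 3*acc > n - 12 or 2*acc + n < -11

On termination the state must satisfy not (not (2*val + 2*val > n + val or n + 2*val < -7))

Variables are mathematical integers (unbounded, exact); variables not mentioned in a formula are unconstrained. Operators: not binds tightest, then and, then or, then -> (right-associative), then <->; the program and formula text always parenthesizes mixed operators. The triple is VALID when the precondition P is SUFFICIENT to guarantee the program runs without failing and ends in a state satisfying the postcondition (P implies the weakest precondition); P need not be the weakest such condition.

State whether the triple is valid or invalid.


Working backward. After the program, the postcondition not (not (2*val + 2*val > n + val or n + 2*val < -7)) must hold; in canonical form it is 3*val > n or n + 2*val < -7.
Before acc := 3*n + h - 6: 3*val > n or n + 2*val < -7
Before val := acc + 4: 3*acc > n - 12 or 2*acc + n < -15
The weakest precondition is 3*acc > n - 12 or 2*acc + n < -15.
Check whether 3*acc > n - 12 or 2*acc + n < -11 implies it.
Countermodel: at the initial state acc = -5, n = -3, the precondition holds but the weakest precondition fails.
Answer: invalid


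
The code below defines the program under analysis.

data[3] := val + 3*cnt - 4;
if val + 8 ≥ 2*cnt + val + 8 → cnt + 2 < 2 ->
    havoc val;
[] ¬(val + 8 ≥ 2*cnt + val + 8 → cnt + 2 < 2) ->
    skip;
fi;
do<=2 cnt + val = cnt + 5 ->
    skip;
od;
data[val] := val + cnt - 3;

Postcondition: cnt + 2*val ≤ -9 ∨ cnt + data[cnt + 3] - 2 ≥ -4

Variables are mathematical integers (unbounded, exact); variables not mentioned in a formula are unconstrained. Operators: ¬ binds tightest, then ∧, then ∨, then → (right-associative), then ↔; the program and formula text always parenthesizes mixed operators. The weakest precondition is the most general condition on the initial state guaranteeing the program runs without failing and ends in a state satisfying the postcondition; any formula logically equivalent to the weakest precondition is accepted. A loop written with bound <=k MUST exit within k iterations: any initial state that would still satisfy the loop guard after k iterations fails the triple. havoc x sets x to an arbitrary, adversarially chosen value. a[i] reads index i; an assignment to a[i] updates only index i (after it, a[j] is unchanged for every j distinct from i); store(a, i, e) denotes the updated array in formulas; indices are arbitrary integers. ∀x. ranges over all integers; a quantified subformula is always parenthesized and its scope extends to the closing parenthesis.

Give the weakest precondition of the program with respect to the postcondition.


Working backward. After the program, the postcondition cnt + 2*val ≤ -9 ∨ cnt + data[cnt + 3] - 2 ≥ -4 must hold; in canonical form it is cnt + 2*val ≤ -9 ∨ data[cnt + 3] + cnt ≥ -2.
Before data[val] := val + cnt - 3: cnt + 2*val ≤ -9 ∨ store(data, val, cnt + val - 3)[cnt + 3] + cnt ≥ -2
Before the loop (bound <=2), unroll the exhaustion recursion (WP_0 = exit-now case; WP_j = one more guarded iteration, up to j = 2):
  WP_0: (¬(val = 5)) ∧ (cnt + 2*val ≤ -9 ∨ store(data, val, cnt + val - 3)[cnt + 3] + cnt ≥ -2)
  WP_1: (val = 5 → ((¬(val = 5)) ∧ (cnt + 2*val ≤ -9 ∨ store(data, val, cnt + val - 3)[cnt + 3] + cnt ≥ -2))) ∧ ((¬(val = 5)) → (cnt + 2*val ≤ -9 ∨ store(data, val, cnt + val - 3)[cnt + 3] + cnt ≥ -2))
  WP_2: (val = 5 → ((val = 5 → ((¬(val = 5)) ∧ (cnt + 2*val ≤ -9 ∨ store(data, val, cnt + val - 3)[cnt + 3] + cnt ≥ -2))) ∧ ((¬(val = 5)) → (cnt + 2*val ≤ -9 ∨ store(data, val, cnt + val - 3)[cnt + 3] + cnt ≥ -2)))) ∧ ((¬(val = 5)) → (cnt + 2*val ≤ -9 ∨ store(data, val, cnt + val - 3)[cnt + 3] + cnt ≥ -2))
So before the loop: (val = 5 → ((val = 5 → ((¬(val = 5)) ∧ (cnt + 2*val ≤ -9 ∨ store(data, val, cnt + val - 3)[cnt + 3] + cnt ≥ -2))) ∧ ((¬(val = 5)) → (cnt + 2*val ≤ -9 ∨ store(data, val, cnt + val - 3)[cnt + 3] + cnt ≥ -2)))) ∧ ((¬(val = 5)) → (cnt + 2*val ≤ -9 ∨ store(data, val, cnt + val - 3)[cnt + 3] + cnt ≥ -2))
Then branch requires ∀val_1. ((val_1 = 5 → ((val_1 = 5 → ((¬(val_1 = 5)) ∧ (cnt + 2*val_1 ≤ -9 ∨ store(data, val_1, cnt + val_1 - 3)[cnt + 3] + cnt ≥ -2))) ∧ ((¬(val_1 = 5)) → (cnt + 2*val_1 ≤ -9 ∨ store(data, val_1, cnt + val_1 - 3)[cnt + 3] + cnt ≥ -2)))) ∧ ((¬(val_1 = 5)) → (cnt + 2*val_1 ≤ -9 ∨ store(data, val_1, cnt + val_1 - 3)[cnt + 3] + cnt ≥ -2))); else branch requires (val = 5 → ((val = 5 → ((¬(val = 5)) ∧ (cnt + 2*val ≤ -9 ∨ store(data, val, cnt + val - 3)[cnt + 3] + cnt ≥ -2))) ∧ ((¬(val = 5)) → (cnt + 2*val ≤ -9 ∨ store(data, val, cnt + val - 3)[cnt + 3] + cnt ≥ -2)))) ∧ ((¬(val = 5)) → (cnt + 2*val ≤ -9 ∨ store(data, val, cnt + val - 3)[cnt + 3] + cnt ≥ -2)).
Before the if: ((2*cnt ≤ 0 → cnt < 0) → (∀val_1. ((val_1 = 5 → ((val_1 = 5 → ((¬(val_1 = 5)) ∧ (cnt + 2*val_1 ≤ -9 ∨ store(data, val_1, cnt + val_1 - 3)[cnt + 3] + cnt ≥ -2))) ∧ ((¬(val_1 = 5)) → (cnt + 2*val_1 ≤ -9 ∨ store(data, val_1, cnt + val_1 - 3)[cnt + 3] + cnt ≥ -2)))) ∧ ((¬(val_1 = 5)) → (cnt + 2*val_1 ≤ -9 ∨ store(data, val_1, cnt + val_1 - 3)[cnt + 3] + cnt ≥ -2))))) ∧ ((¬(2*cnt ≤ 0 → cnt < 0)) → ((val = 5 → ((val = 5 → ((¬(val = 5)) ∧ (cnt + 2*val ≤ -9 ∨ store(data, val, cnt + val - 3)[cnt + 3] + cnt ≥ -2))) ∧ ((¬(val = 5)) → (cnt + 2*val ≤ -9 ∨ store(data, val, cnt + val - 3)[cnt + 3] + cnt ≥ -2)))) ∧ ((¬(val = 5)) → (cnt + 2*val ≤ -9 ∨ store(data, val, cnt + val - 3)[cnt + 3] + cnt ≥ -2))))
Before data[3] := val + 3*cnt - 4: ((2*cnt ≤ 0 → cnt < 0) → (∀val_1. ((val_1 = 5 → ((val_1 = 5 → ((¬(val_1 = 5)) ∧ (cnt + 2*val_1 ≤ -9 ∨ store(store(data, 3, 3*cnt + val - 4), val_1, cnt + val_1 - 3)[cnt + 3] + cnt ≥ -2))) ∧ ((¬(val_1 = 5)) → (cnt + 2*val_1 ≤ -9 ∨ store(store(data, 3, 3*cnt + val - 4), val_1, cnt + val_1 - 3)[cnt + 3] + cnt ≥ -2)))) ∧ ((¬(val_1 = 5)) → (cnt + 2*val_1 ≤ -9 ∨ store(store(data, 3, 3*cnt + val - 4), val_1, cnt + val_1 - 3)[cnt + 3] + cnt ≥ -2))))) ∧ ((¬(2*cnt ≤ 0 → cnt < 0)) → ((val = 5 → ((val = 5 → ((¬(val = 5)) ∧ (cnt + 2*val ≤ -9 ∨ store(store(data, 3, 3*cnt + val - 4), val, cnt + val - 3)[cnt + 3] + cnt ≥ -2))) ∧ ((¬(val = 5)) → (cnt + 2*val ≤ -9 ∨ store(store(data, 3, 3*cnt + val - 4), val, cnt + val - 3)[cnt + 3] + cnt ≥ -2)))) ∧ ((¬(val = 5)) → (cnt + 2*val ≤ -9 ∨ store(store(data, 3, 3*cnt + val - 4), val, cnt + val - 3)[cnt + 3] + cnt ≥ -2))))
Answer: WP = ((2*cnt ≤ 0 → cnt < 0) → (∀val_1. ((val_1 = 5 → ((val_1 = 5 → ((¬(val_1 = 5)) ∧ (cnt + 2*val_1 ≤ -9 ∨ store(store(data, 3, 3*cnt + val - 4), val_1, cnt + val_1 - 3)[cnt + 3] + cnt ≥ -2))) ∧ ((¬(val_1 = 5)) → (cnt + 2*val_1 ≤ -9 ∨ store(store(data, 3, 3*cnt + val - 4), val_1, cnt + val_1 - 3)[cnt + 3] + cnt ≥ -2)))) ∧ ((¬(val_1 = 5)) → (cnt + 2*val_1 ≤ -9 ∨ store(store(data, 3, 3*cnt + val - 4), val_1, cnt + val_1 - 3)[cnt + 3] + cnt ≥ -2))))) ∧ ((¬(2*cnt ≤ 0 → cnt < 0)) → ((val = 5 → ((val = 5 → ((¬(val = 5)) ∧ (cnt + 2*val ≤ -9 ∨ store(store(data, 3, 3*cnt + val - 4), val, cnt + val - 3)[cnt + 3] + cnt ≥ -2))) ∧ ((¬(val = 5)) → (cnt + 2*val ≤ -9 ∨ store(store(data, 3, 3*cnt + val - 4), val, cnt + val - 3)[cnt + 3] + cnt ≥ -2)))) ∧ ((¬(val = 5)) → (cnt + 2*val ≤ -9 ∨ store(store(data, 3, 3*cnt + val - 4), val, cnt + val - 3)[cnt + 3] + cnt ≥ -2))))


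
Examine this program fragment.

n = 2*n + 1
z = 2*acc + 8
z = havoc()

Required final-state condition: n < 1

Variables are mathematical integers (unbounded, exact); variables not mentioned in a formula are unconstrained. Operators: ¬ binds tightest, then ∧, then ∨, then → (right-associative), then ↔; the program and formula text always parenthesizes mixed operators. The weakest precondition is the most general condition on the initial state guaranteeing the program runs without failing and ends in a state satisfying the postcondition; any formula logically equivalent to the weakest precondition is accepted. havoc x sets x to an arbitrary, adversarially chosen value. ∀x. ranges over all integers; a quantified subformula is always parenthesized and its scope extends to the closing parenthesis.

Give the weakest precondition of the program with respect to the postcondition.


Working backward. After the program, n < 1 must hold.
Before havoc z: n < 1
Before z := 2*acc + 8: n < 1
Before n := 2*n + 1: 2*n < 0
Answer: WP = 2*n < 0


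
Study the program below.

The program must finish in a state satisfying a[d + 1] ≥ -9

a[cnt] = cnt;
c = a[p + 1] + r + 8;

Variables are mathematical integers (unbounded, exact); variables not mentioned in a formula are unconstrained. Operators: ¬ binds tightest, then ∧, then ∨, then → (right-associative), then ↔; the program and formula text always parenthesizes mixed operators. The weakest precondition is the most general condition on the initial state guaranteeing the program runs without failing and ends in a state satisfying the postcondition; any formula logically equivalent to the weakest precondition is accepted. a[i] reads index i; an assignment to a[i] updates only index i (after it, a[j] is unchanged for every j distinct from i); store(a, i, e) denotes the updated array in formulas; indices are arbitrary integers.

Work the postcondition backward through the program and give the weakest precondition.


Working backward. After the program, a[d + 1] ≥ -9 must hold.
Before c := a[p + 1] + r + 8: a[d + 1] ≥ -9
Before a[cnt] := cnt: store(a, cnt, cnt)[d + 1] ≥ -9
Answer: WP = store(a, cnt, cnt)[d + 1] ≥ -9


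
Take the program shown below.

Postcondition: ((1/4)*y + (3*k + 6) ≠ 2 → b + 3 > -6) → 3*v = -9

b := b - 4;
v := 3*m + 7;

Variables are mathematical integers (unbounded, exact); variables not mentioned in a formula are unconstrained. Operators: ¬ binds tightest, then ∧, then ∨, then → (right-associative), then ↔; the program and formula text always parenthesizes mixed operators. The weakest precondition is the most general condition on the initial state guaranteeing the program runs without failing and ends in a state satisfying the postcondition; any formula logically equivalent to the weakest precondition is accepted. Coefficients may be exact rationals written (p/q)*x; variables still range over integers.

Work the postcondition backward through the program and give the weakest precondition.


Working backward. After the program, the postcondition ((1/4)*y + (3*k + 6) ≠ 2 → b + 3 > -6) → 3*v = -9 must hold; in canonical form it is (3*k + (1/4)*y ≠ -4 → b > -9) → 3*v = -9.
Before v := 3*m + 7: (3*k + (1/4)*y ≠ -4 → b > -9) → 9*m = -30
Before b := b - 4: (3*k + (1/4)*y ≠ -4 → b > -5) → 9*m = -30
Answer: WP = (3*k + (1/4)*y ≠ -4 → b > -5) → 9*m = -30


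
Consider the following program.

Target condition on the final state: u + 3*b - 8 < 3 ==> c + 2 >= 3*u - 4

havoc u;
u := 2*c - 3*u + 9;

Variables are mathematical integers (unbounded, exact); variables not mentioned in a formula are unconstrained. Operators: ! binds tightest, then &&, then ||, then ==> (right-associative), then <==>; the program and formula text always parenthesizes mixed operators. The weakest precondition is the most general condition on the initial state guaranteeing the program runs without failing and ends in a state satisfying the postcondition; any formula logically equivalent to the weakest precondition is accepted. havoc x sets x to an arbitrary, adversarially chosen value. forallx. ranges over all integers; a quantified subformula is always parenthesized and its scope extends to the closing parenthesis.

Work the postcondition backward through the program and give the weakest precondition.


Working backward. After the program, the postcondition u + 3*b - 8 < 3 ==> c + 2 >= 3*u - 4 must hold; in canonical form it is 3*b + u < 11 ==> c >= 3*u - 6.
Before u := 2*c - 3*u + 9: 3*b + 2*c < 3*u + 2 ==> 9*u >= 5*c + 21
Before havoc u: forall u_1. (3*b + 2*c < 3*u_1 + 2 ==> 9*u_1 >= 5*c + 21)
Answer: WP = forall u_1. (3*b + 2*c < 3*u_1 + 2 ==> 9*u_1 >= 5*c + 21)


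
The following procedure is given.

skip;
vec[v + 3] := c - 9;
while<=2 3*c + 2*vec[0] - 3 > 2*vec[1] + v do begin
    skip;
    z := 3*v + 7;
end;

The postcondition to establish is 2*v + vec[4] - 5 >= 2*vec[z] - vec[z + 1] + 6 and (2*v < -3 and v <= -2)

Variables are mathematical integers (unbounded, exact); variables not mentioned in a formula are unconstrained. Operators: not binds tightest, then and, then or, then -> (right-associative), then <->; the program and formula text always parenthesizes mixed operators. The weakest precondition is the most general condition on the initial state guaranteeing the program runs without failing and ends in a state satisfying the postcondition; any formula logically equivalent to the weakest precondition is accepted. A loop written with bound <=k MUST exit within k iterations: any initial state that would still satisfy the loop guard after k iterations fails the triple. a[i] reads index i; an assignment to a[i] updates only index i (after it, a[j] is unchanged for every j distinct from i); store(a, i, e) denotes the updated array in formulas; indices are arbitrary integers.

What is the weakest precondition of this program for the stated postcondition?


Working backward. After the program, the postcondition 2*v + vec[4] - 5 >= 2*vec[z] - vec[z + 1] + 6 and (2*v < -3 and v <= -2) must hold; in canonical form it is vec[z + 1] + vec[4] + 2*v >= 2*vec[z] + 11 and 2*v < -3 and v <= -2.
Before the loop (bound <=2), unroll the exhaustion recursion (WP_0 = exit-now case; WP_j = one more guarded iteration, up to j = 2):
  WP_0: (not (2*vec[0] + 3*c > 2*vec[1] + v + 3)) and vec[z + 1] + vec[4] + 2*v >= 2*vec[z] + 11 and 2*v < -3 and v <= -2
  WP_1: (2*vec[0] + 3*c > 2*vec[1] + v + 3 -> ((not (2*vec[0] + 3*c > 2*vec[1] + v + 3)) and vec[3*v + 8] + vec[4] + 2*v >= 2*vec[3*v + 7] + 11 and 2*v < -3 and v <= -2)) and ((not (2*vec[0] + 3*c > 2*vec[1] + v + 3)) -> (vec[z + 1] + vec[4] + 2*v >= 2*vec[z] + 11 and 2*v < -3 and v <= -2))
  WP_2: (2*vec[0] + 3*c > 2*vec[1] + v + 3 -> ((2*vec[0] + 3*c > 2*vec[1] + v + 3 -> ((not (2*vec[0] + 3*c > 2*vec[1] + v + 3)) and vec[3*v + 8] + vec[4] + 2*v >= 2*vec[3*v + 7] + 11 and 2*v < -3 and v <= -2)) and ((not (2*vec[0] + 3*c > 2*vec[1] + v + 3)) -> (vec[3*v + 8] + vec[4] + 2*v >= 2*vec[3*v + 7] + 11 and 2*v < -3 and v <= -2)))) and ((not (2*vec[0] + 3*c > 2*vec[1] + v + 3)) -> (vec[z + 1] + vec[4] + 2*v >= 2*vec[z] + 11 and 2*v < -3 and v <= -2))
So before the loop: (2*vec[0] + 3*c > 2*vec[1] + v + 3 -> ((2*vec[0] + 3*c > 2*vec[1] + v + 3 -> ((not (2*vec[0] + 3*c > 2*vec[1] + v + 3)) and vec[3*v + 8] + vec[4] + 2*v >= 2*vec[3*v + 7] + 11 and 2*v < -3 and v <= -2)) and ((not (2*vec[0] + 3*c > 2*vec[1] + v + 3)) -> (vec[3*v + 8] + vec[4] + 2*v >= 2*vec[3*v + 7] + 11 and 2*v < -3 and v <= -2)))) and ((not (2*vec[0] + 3*c > 2*vec[1] + v + 3)) -> (vec[z + 1] + vec[4] + 2*v >= 2*vec[z] + 11 and 2*v < -3 and v <= -2))
Before vec[v + 3] := c - 9: (2*store(vec, v + 3, c - 9)[0] + 3*c > 2*store(vec, v + 3, c - 9)[1] + v + 3 -> ((2*store(vec, v + 3, c - 9)[0] + 3*c > 2*store(vec, v + 3, c - 9)[1] + v + 3 -> ((not (2*store(vec, v + 3, c - 9)[0] + 3*c > 2*store(vec, v + 3, c - 9)[1] + v + 3)) and store(vec, v + 3, c - 9)[3*v + 8] + store(vec, v + 3, c - 9)[4] + 2*v >= 2*store(vec, v + 3, c - 9)[3*v + 7] + 11 and 2*v < -3 and v <= -2)) and ((not (2*store(vec, v + 3, c - 9)[0] + 3*c > 2*store(vec, v + 3, c - 9)[1] + v + 3)) -> (store(vec, v + 3, c - 9)[3*v + 8] + store(vec, v + 3, c - 9)[4] + 2*v >= 2*store(vec, v + 3, c - 9)[3*v + 7] + 11 and 2*v < -3 and v <= -2)))) and ((not (2*store(vec, v + 3, c - 9)[0] + 3*c > 2*store(vec, v + 3, c - 9)[1] + v + 3)) -> (store(vec, v + 3, c - 9)[z + 1] + store(vec, v + 3, c - 9)[4] + 2*v >= 2*store(vec, v + 3, c - 9)[z] + 11 and 2*v < -3 and v <= -2))
Before skip: (2*store(vec, v + 3, c - 9)[0] + 3*c > 2*store(vec, v + 3, c - 9)[1] + v + 3 -> ((2*store(vec, v + 3, c - 9)[0] + 3*c > 2*store(vec, v + 3, c - 9)[1] + v + 3 -> ((not (2*store(vec, v + 3, c - 9)[0] + 3*c > 2*store(vec, v + 3, c - 9)[1] + v + 3)) and store(vec, v + 3, c - 9)[3*v + 8] + store(vec, v + 3, c - 9)[4] + 2*v >= 2*store(vec, v + 3, c - 9)[3*v + 7] + 11 and 2*v < -3 and v <= -2)) and ((not (2*store(vec, v + 3, c - 9)[0] + 3*c > 2*store(vec, v + 3, c - 9)[1] + v + 3)) -> (store(vec, v + 3, c - 9)[3*v + 8] + store(vec, v + 3, c - 9)[4] + 2*v >= 2*store(vec, v + 3, c - 9)[3*v + 7] + 11 and 2*v < -3 and v <= -2)))) and ((not (2*store(vec, v + 3, c - 9)[0] + 3*c > 2*store(vec, v + 3, c - 9)[1] + v + 3)) -> (store(vec, v + 3, c - 9)[z + 1] + store(vec, v + 3, c - 9)[4] + 2*v >= 2*store(vec, v + 3, c - 9)[z] + 11 and 2*v < -3 and v <= -2))
Answer: WP = (2*store(vec, v + 3, c - 9)[0] + 3*c > 2*store(vec, v + 3, c - 9)[1] + v + 3 -> ((2*store(vec, v + 3, c - 9)[0] + 3*c > 2*store(vec, v + 3, c - 9)[1] + v + 3 -> ((not (2*store(vec, v + 3, c - 9)[0] + 3*c > 2*store(vec, v + 3, c - 9)[1] + v + 3)) and store(vec, v + 3, c - 9)[3*v + 8] + store(vec, v + 3, c - 9)[4] + 2*v >= 2*store(vec, v + 3, c - 9)[3*v + 7] + 11 and 2*v < -3 and v <= -2)) and ((not (2*store(vec, v + 3, c - 9)[0] + 3*c > 2*store(vec, v + 3, c - 9)[1] + v + 3)) -> (store(vec, v + 3, c - 9)[3*v + 8] + store(vec, v + 3, c - 9)[4] + 2*v >= 2*store(vec, v + 3, c - 9)[3*v + 7] + 11 and 2*v < -3 and v <= -2)))) and ((not (2*store(vec, v + 3, c - 9)[0] + 3*c > 2*store(vec, v + 3, c - 9)[1] + v + 3)) -> (store(vec, v + 3, c - 9)[z + 1] + store(vec, v + 3, c - 9)[4] + 2*v >= 2*store(vec, v + 3, c - 9)[z] + 11 and 2*v < -3 and v <= -2))


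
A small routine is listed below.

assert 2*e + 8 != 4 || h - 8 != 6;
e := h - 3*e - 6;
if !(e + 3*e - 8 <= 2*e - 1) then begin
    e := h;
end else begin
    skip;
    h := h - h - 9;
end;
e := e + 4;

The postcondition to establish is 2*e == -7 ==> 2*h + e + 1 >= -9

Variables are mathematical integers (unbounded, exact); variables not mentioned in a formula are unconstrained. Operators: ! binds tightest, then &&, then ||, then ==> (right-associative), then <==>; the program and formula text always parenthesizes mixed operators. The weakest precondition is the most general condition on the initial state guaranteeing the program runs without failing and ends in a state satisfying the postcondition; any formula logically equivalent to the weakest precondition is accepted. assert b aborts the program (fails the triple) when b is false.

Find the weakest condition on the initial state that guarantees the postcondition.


Working backward. After the program, the postcondition 2*e == -7 ==> 2*h + e + 1 >= -9 must hold; in canonical form it is 2*e == -7 ==> e + 2*h >= -10.
Before e := e + 4: 2*e == -15 ==> e + 2*h >= -14
Then branch requires 2*h == -15 ==> 3*h >= -14; else branch requires 2*e == -15 ==> e >= 4.
Before the if: ((!(2*e <= 7)) ==> (2*h == -15 ==> 3*h >= -14)) && (2*e <= 7 ==> (2*e == -15 ==> e >= 4))
Before e := h - 3*e - 6: ((!(2*h <= 6*e + 19)) ==> (2*h == -15 ==> 3*h >= -14)) && (2*h <= 6*e + 19 ==> (2*h == 6*e - 3 ==> h >= 3*e + 10))
Before assert 2*e + 8 != 4 || h - 8 != 6: (2*e != -4 || h != 14) && ((!(2*h <= 6*e + 19)) ==> (2*h == -15 ==> 3*h >= -14)) && (2*h <= 6*e + 19 ==> (2*h == 6*e - 3 ==> h >= 3*e + 10))
Answer: WP = (2*e != -4 || h != 14) && ((!(2*h <= 6*e + 19)) ==> (2*h == -15 ==> 3*h >= -14)) && (2*h <= 6*e + 19 ==> (2*h == 6*e - 3 ==> h >= 3*e + 10))
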